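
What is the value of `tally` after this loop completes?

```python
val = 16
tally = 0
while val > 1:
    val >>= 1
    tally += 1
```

Count right shifts until 1
`tally` takes the values: 0 → 1 → 2 → 3 → 4

Answer: 4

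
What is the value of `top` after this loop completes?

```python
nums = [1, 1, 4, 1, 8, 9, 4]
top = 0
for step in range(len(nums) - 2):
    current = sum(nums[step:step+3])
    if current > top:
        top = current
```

Max sum of 3-element window in [1, 1, 4, 1, 8, 9, 4]
`top` takes the values: 0 → 6 → 13 → 18 → 21

Answer: 21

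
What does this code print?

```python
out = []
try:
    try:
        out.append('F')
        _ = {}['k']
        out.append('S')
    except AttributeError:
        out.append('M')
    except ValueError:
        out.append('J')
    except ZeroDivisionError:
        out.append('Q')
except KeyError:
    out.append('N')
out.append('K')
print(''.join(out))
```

Execution trace: 'F' (try body) → 'N' (outer except KeyError) → 'K' (after the try/except). Output: FNK

Answer: FNK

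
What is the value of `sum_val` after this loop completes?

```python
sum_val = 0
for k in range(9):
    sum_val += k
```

Sum of 0 to 8 = 36
`sum_val` takes the values: 0 → 1 → 3 → 6 → 10 → 15 → 21 → 28 → 36

Answer: 36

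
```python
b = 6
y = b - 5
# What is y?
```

Trace:
`b = 6` → b = 6
`y = b - 5` → y = 1
So y = 1

Answer: 1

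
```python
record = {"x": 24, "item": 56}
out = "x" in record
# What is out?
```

Trace:
`record = {"x": 24, "item": 56}` → record = {'x': 24, 'item': 56}
`out = "x" in record` → out = True
So out = True

Answer: True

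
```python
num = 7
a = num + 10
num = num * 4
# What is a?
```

Trace:
`num = 7` → num = 7
`a = num + 10` → a = 17
`num = num * 4` → num = 28
So a = 17

Answer: 17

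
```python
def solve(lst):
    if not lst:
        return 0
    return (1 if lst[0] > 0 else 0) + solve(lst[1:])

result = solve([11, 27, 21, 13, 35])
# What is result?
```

Count of positive elements in [11, 27, 21, 13, 35] = 5

Answer: 5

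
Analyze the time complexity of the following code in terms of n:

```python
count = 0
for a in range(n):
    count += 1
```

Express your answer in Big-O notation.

Each loop level contributes: n. Multiplying the contributions gives O(n).

Answer: O(n)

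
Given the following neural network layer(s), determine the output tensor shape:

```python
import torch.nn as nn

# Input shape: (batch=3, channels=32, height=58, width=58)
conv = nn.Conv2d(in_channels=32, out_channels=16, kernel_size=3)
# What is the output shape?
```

Input: (3, 32, 58, 58) -> Output: (3, 16, 56, 56)

Answer: (3, 16, 56, 56)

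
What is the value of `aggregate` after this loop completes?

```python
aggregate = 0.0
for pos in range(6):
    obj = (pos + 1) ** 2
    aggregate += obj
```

Sum of squared losses 1² + 2² + ... + 6²
`aggregate` takes the values: 0.0 → 1.0 → 5.0 → 14.0 → 30.0 → 55.0 → 91.0

Answer: 91.0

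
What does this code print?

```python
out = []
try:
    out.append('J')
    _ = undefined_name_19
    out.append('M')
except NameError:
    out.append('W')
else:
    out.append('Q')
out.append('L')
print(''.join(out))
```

Execution trace: 'J' (try body) → 'W' (except NameError) → 'L' (after the try/except). Output: JWL

Answer: JWL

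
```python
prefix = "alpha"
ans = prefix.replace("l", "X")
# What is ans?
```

Trace:
`prefix = "alpha"` → prefix = 'alpha'
`ans = prefix.replace("l", "X")` → ans = 'aXpha'
So ans = 'aXpha'

Answer: 'aXpha'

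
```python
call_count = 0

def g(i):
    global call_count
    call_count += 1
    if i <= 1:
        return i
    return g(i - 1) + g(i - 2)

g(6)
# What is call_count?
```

Calls(i) = 1 + Calls(i-1) + Calls(i-2); Calls(0)=Calls(1)=1. For i=6 this gives 25.

Answer: 25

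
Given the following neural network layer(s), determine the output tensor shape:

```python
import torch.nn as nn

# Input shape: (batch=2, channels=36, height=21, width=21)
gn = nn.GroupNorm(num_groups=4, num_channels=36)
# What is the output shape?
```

Input: (2, 36, 21, 21) -> Output: (2, 36, 21, 21)

Answer: (2, 36, 21, 21)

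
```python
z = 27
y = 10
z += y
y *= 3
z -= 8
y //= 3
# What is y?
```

Trace:
`z = 27` → z = 27
`y = 10` → y = 10
`z += y` → z = 37
`y *= 3` → y = 30
`z -= 8` → z = 29
`y //= 3` → y = 10
So y = 10

Answer: 10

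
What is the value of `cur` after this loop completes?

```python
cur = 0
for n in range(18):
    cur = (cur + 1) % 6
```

Increment mod 6, 18 times = 0
`cur` takes the values: 0 → 1 → 2 → 3 → 4 → 5 → 0 → 1 → 2 → 3 → 4 → 5 → 0 → 1 → 2 → 3 → 4 → 5 → 0

Answer: 0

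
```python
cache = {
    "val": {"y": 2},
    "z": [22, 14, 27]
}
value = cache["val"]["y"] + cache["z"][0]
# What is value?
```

Trace:
`cache = { ...` → cache = {'val': {'y': 2}, 'z': [22, 14, 27]}
`value = cache["val"]["y"] + cache["z"][0]` → value = 24
So value = 24

Answer: 24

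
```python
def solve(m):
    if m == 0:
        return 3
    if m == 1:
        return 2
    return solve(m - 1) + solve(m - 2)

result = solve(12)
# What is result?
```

Build up from base cases: solve(0)=3, solve(1)=2, solve(2)=5, solve(3)=7, solve(4)=12, solve(5)=19, solve(6)=31, ..., solve(12)=555

Answer: 555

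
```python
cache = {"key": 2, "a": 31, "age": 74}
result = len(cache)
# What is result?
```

Trace:
`cache = {"key": 2, "a": 31, "age": 74}` → cache = {'key': 2, 'a': 31, 'age': 74}
`result = len(cache)` → result = 3
So result = 3

Answer: 3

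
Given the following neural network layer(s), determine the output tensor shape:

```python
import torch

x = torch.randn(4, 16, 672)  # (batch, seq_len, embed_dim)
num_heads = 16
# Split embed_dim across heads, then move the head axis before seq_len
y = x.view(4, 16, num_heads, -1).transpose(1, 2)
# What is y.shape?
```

Input: (4, 16, 672) -> head_dim = 672 // 16 = 42; after view: (4, 16, 16, 42) -> after transpose(1, 2): (4, 16, 16, 42) -> Output: (4, 16, 16, 42)

Answer: (4, 16, 16, 42)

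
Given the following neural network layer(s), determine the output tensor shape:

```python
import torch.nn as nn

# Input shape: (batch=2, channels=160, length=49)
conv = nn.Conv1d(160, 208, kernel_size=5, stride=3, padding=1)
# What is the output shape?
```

Input: (2, 160, 49) -> Output: (2, 208, 16)

Answer: (2, 208, 16)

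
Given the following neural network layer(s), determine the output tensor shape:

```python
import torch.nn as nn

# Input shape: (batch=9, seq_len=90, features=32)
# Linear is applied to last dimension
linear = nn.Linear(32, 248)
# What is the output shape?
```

Input: (9, 90, 32) -> Output: (9, 90, 248)

Answer: (9, 90, 248)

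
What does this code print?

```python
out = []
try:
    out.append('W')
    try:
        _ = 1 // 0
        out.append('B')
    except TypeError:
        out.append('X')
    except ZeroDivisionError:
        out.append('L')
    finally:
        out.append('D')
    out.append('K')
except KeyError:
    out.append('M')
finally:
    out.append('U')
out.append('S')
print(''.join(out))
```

Execution trace: 'W' (try body) → 'L' (inner except ZeroDivisionError) → 'D' (inner finally) → 'K' (try body, no exception) → 'U' (finally) → 'S' (after the try/except). Output: WLDKUS

Answer: WLDKUS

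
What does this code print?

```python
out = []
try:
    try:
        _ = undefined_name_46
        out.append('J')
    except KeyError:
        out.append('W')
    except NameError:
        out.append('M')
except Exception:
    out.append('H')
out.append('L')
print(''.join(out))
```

Execution trace: 'M' (inner except NameError) → 'L' (after the try/except). Output: ML

Answer: ML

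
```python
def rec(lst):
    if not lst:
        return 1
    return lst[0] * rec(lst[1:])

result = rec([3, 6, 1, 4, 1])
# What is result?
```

Product over [3, 6, 1, 4, 1] = 3 * 6 * 1 * 4 * 1 = 72

Answer: 72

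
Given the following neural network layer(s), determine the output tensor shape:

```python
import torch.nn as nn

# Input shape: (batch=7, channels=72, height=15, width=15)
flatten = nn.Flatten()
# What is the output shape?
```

Input: (7, 72, 15, 15) -> Output: (7, 16200)

Answer: (7, 16200)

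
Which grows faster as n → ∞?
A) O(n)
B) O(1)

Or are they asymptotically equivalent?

O(n) vs O(1): Higher order terms dominate.

Answer: A) O(n) grows faster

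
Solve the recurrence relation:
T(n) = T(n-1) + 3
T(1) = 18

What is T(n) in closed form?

Unrolling: T(n) = T(1) + 3·(n-1) = 18 + 3(n-1) = 3n + 15.

Answer: T(n) = 3n + 15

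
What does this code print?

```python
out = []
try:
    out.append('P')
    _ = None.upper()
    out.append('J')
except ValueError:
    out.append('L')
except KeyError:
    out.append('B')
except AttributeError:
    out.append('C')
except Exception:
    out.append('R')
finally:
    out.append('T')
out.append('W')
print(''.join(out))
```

Execution trace: 'P' (try body) → 'C' (except AttributeError) → 'T' (finally) → 'W' (after the try/except). Output: PCTW

Answer: PCTW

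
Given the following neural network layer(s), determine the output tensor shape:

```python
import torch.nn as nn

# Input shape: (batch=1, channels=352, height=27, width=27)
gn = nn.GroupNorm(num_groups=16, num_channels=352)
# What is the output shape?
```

Input: (1, 352, 27, 27) -> Output: (1, 352, 27, 27)

Answer: (1, 352, 27, 27)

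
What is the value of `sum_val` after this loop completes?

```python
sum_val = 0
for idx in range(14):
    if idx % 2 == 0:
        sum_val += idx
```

Sum of even numbers 0 to 13
`sum_val` takes the values: 0 → 2 → 6 → 12 → 20 → 30 → 42

Answer: 42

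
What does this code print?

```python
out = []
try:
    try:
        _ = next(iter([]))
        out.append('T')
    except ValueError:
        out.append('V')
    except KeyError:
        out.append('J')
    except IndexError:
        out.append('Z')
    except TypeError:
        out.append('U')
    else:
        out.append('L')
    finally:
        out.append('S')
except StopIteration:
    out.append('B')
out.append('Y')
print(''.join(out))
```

Execution trace: 'S' (finally) → 'B' (outer except StopIteration) → 'Y' (after the try/except). Output: SBY

Answer: SBY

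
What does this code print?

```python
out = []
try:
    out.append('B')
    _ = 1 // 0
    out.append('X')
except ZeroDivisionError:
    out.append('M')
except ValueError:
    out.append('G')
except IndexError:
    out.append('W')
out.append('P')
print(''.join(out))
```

Execution trace: 'B' (try body) → 'M' (except ZeroDivisionError) → 'P' (after the try/except). Output: BMP

Answer: BMP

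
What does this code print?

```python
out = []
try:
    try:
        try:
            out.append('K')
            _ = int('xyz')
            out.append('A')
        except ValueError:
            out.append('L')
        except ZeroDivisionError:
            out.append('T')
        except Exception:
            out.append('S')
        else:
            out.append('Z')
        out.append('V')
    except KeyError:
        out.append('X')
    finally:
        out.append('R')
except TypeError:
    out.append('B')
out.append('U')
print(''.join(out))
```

Execution trace: 'K' (inner try body) → 'L' (inner except ValueError) → 'V' (try body, no exception) → 'R' (finally) → 'U' (after the try/except). Output: KLVRU

Answer: KLVRU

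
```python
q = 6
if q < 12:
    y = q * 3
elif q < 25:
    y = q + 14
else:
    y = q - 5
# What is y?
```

Trace:
`q = 6` → q = 6
`if q < 12: ...` → q < 12 is True → y = 18
So y = 18

Answer: 18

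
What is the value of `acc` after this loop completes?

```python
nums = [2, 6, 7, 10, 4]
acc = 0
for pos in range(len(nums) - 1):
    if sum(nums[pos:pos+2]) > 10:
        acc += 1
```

Count windows with sum > 10
`acc` takes the values: 0 → 1 → 2 → 3

Answer: 3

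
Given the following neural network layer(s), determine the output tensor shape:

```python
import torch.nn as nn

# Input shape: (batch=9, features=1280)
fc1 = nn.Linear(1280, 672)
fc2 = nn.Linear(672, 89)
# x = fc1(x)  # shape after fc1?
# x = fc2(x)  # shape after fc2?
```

Input: (9, 1280) -> after fc1: (9, 672) -> Output: (9, 89)

Answer: (9, 89)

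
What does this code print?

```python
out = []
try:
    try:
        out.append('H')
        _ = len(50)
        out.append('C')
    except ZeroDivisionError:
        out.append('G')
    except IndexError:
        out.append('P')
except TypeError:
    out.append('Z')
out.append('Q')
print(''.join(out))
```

Execution trace: 'H' (try body) → 'Z' (outer except TypeError) → 'Q' (after the try/except). Output: HZQ

Answer: HZQ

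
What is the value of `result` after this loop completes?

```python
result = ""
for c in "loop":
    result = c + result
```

Reverse 'loop'
`result` takes the values: "" → "l" → "ol" → "ool" → "pool"

Answer: "pool"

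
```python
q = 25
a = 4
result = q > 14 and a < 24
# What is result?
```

Trace:
`q = 25` → q = 25
`a = 4` → a = 4
`result = q > 14 and a < 24` → result = True
So result = True

Answer: True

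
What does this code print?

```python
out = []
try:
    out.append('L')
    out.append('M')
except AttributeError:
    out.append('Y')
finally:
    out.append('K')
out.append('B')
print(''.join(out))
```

Execution trace: 'L' (try body) → 'M' (try body, no exception) → 'K' (finally) → 'B' (after the try/except). Output: LMKB

Answer: LMKB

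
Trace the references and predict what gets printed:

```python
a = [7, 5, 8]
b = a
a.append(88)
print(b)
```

Key concept: basic list aliasing.
Step by step:
`a = [7, 5, 8]` → a = [7, 5, 8]
`b = a` → b = [7, 5, 8] (same object as a)
`a.append(88)` → a = [7, 5, 8, 88] (same object as b); b = [7, 5, 8, 88] (same object as a)
`print(b)` → prints [7, 5, 8, 88]

Answer: [7, 5, 8, 88]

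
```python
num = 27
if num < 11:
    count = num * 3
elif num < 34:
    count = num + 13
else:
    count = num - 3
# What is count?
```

Trace:
`num = 27` → num = 27
`if num < 11: ...` → num < 11 is False, num < 34 is True → count = 40
So count = 40

Answer: 40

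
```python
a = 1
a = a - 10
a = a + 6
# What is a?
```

Trace:
`a = 1` → a = 1
`a = a - 10` → a = -9
`a = a + 6` → a = -3
So a = -3

Answer: -3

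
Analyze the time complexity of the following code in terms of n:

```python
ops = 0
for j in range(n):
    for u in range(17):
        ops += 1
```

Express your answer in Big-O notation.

Each loop level contributes: n × 1. Multiplying the contributions gives O(n).

Answer: O(n)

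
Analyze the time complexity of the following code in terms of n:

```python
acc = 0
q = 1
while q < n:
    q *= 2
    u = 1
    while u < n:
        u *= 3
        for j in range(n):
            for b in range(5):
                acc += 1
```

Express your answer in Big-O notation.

Each loop level contributes: log n × log n × n × 1. Multiplying the contributions gives O(n log² n).

Answer: O(n log² n)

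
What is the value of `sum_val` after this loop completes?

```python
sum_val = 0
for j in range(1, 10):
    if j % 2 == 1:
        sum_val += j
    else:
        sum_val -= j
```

Add odd, subtract even
`sum_val` takes the values: 0 → 1 → -1 → 2 → -2 → 3 → -3 → 4 → -4 → 5

Answer: 5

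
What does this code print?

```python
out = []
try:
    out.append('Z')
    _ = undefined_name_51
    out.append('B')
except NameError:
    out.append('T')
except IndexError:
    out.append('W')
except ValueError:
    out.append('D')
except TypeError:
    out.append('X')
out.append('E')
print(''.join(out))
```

Execution trace: 'Z' (try body) → 'T' (except NameError) → 'E' (after the try/except). Output: ZTE

Answer: ZTE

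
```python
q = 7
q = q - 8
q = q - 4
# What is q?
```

Trace:
`q = 7` → q = 7
`q = q - 8` → q = -1
`q = q - 4` → q = -5
So q = -5

Answer: -5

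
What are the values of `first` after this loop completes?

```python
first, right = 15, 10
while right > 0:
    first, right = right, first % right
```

GCD of 15 and 10
`first` takes the values: 15 → 10 → 5

Answer: 5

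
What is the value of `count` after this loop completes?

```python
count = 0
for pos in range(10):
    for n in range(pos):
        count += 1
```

Triangle number: 0+1+2+...+9
`count` takes the values: 0 → 1 → 2 → 3 → 4 → 5 → 6 → 7 → 8 → 9 → 10 → 11 → 12 → 13 → 14 → 15 → 16 → 17 → 18 → 19 → 20 → 21 → 22 → 23 → 24 → 25 → 26 → 27 → 28 → 29 → … → 41 → 42 → 43 → 44 → 45

Answer: 45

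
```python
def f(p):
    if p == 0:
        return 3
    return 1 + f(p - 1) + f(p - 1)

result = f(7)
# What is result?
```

f(p) = 1 + 2·f(p-1), f(0)=3. Closed form: (3+1)·2^7 - 1 = 511.

Answer: 511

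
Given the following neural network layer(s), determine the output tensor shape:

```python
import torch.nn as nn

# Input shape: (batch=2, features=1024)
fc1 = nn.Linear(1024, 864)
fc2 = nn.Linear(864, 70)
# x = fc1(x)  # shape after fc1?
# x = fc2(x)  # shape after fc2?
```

Input: (2, 1024) -> after fc1: (2, 864) -> Output: (2, 70)

Answer: (2, 70)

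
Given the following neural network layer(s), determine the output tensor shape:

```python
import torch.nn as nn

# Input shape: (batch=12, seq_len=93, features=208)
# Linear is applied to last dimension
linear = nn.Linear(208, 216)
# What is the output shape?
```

Input: (12, 93, 208) -> Output: (12, 93, 216)

Answer: (12, 93, 216)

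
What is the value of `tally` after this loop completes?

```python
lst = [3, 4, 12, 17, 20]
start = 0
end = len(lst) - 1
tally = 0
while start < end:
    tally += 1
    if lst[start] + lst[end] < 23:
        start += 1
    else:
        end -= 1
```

Steps to find pair summing to 23
`tally` takes the values: 0 → 1 → 2 → 3 → 4

Answer: 4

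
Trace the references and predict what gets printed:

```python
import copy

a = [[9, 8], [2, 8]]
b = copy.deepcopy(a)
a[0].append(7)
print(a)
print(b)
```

Key concept: deep copy is fully independent.
Step by step:
`a = [[9, 8], [2, 8]]` → a = [[9, 8], [2, 8]]
`b = copy.deepcopy(a)` → b = [[9, 8], [2, 8]]
`a[0].append(7)` → a = [[9, 8, 7], [2, 8]]
`print(a)` → prints [[9, 8, 7], [2, 8]]
`print(b)` → prints [[9, 8], [2, 8]]

Answer:
[[9, 8, 7], [2, 8]]
[[9, 8], [2, 8]]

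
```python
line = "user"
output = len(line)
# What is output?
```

Trace:
`line = "user"` → line = 'user'
`output = len(line)` → output = 4
So output = 4

Answer: 4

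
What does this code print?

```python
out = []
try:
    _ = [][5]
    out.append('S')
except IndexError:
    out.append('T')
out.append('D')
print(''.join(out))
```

Execution trace: 'T' (except IndexError) → 'D' (after the try/except). Output: TD

Answer: TD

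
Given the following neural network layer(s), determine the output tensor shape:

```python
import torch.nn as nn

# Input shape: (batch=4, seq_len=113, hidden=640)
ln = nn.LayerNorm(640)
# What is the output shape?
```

Input: (4, 113, 640) -> Output: (4, 113, 640)

Answer: (4, 113, 640)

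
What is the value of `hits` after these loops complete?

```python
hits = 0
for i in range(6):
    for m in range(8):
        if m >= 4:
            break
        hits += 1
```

Inner breaks at 4, outer runs 6 times
`hits` takes the values: 0 → 1 → 2 → 3 → 4 → 5 → 6 → 7 → 8 → 9 → 10 → 11 → 12 → 13 → 14 → 15 → 16 → 17 → 18 → 19 → 20 → 21 → 22 → 23 → 24

Answer: 24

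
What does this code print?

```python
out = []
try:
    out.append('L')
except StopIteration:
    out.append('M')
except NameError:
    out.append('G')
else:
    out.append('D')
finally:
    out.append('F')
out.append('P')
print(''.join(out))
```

Execution trace: 'L' (try body, no exception) → 'D' (else) → 'F' (finally) → 'P' (after the try/except). Output: LDFP

Answer: LDFP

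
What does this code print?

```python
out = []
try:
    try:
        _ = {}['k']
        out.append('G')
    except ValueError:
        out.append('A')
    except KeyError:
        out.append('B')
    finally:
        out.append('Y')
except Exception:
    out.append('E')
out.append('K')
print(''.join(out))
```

Execution trace: 'B' (inner except KeyError) → 'Y' (inner finally) → 'K' (after the try/except). Output: BYK

Answer: BYK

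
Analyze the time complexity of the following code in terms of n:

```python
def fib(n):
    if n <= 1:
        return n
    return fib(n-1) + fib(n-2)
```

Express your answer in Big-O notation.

This is Recursive Fibonacci (naive). Time complexity: O(2^n).

Answer: O(2^n)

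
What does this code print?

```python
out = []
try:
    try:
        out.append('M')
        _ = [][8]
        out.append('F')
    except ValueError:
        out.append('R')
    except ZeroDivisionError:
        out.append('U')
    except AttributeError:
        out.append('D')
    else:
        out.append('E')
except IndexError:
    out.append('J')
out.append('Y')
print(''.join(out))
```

Execution trace: 'M' (try body) → 'J' (outer except IndexError) → 'Y' (after the try/except). Output: MJY

Answer: MJY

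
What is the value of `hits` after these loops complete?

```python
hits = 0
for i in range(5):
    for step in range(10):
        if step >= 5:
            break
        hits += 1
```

Inner breaks at 5, outer runs 5 times
`hits` takes the values: 0 → 1 → 2 → 3 → 4 → 5 → 6 → 7 → 8 → 9 → 10 → 11 → 12 → 13 → 14 → 15 → 16 → 17 → 18 → 19 → 20 → 21 → 22 → 23 → 24 → 25

Answer: 25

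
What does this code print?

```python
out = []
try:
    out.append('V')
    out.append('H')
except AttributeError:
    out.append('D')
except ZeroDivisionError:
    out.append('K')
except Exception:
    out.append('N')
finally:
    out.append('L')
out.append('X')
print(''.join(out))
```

Execution trace: 'V' (try body) → 'H' (try body, no exception) → 'L' (finally) → 'X' (after the try/except). Output: VHLX

Answer: VHLX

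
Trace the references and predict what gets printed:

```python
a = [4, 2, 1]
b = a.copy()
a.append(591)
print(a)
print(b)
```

Key concept: list.copy() creates independent copy.
Step by step:
`a = [4, 2, 1]` → a = [4, 2, 1]
`b = a.copy()` → b = [4, 2, 1]
`a.append(591)` → a = [4, 2, 1, 591]
`print(a)` → prints [4, 2, 1, 591]
`print(b)` → prints [4, 2, 1]

Answer:
[4, 2, 1, 591]
[4, 2, 1]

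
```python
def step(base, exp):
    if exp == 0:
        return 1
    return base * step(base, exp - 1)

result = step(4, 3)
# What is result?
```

step(4, 3) = 4 * 4 * 4 = 64

Answer: 64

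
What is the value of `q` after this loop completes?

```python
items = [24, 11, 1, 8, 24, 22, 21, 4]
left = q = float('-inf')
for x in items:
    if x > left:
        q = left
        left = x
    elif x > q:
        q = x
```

Second largest (with repeats) in [24, 11, 1, 8, 24, 22, 21, 4]
`q` takes the values: -inf → 11 → 24

Answer: 24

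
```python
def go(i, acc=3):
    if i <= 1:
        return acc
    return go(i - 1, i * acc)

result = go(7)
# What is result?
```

Accumulator trace (n, acc): (7, 3) -> (6, 21) -> (5, 126) -> (4, 630) -> (3, 2520) -> (2, 7560) -> (1, 15120) -> return 15120

Answer: 15120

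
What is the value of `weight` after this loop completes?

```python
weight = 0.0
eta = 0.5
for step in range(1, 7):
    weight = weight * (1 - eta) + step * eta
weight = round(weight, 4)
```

Moving average with lr=0.5
`weight` takes the values: 0.0 → 0.5 → 1.25 → 2.125 → 3.0625 → 4.03125 → 5.015625 → 5.0156

Answer: 5.0156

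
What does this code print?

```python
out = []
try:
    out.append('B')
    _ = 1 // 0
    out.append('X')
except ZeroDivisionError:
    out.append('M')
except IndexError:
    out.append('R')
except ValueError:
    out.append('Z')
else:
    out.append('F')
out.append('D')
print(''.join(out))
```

Execution trace: 'B' (try body) → 'M' (except ZeroDivisionError) → 'D' (after the try/except). Output: BMD

Answer: BMD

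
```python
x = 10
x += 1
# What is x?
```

Trace:
`x = 10` → x = 10
`x += 1` → x = 11
So x = 11

Answer: 11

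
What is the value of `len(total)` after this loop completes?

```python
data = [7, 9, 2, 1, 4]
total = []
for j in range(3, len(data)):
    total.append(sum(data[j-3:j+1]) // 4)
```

Number of 4-element averages
`total` takes the values: [] → [4] → [4, 4]
So `len(total)` = 2

Answer: 2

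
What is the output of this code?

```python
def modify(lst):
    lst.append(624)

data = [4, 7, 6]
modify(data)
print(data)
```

Key concept: function modifies passed list.
Step by step:
`data = [4, 7, 6]` → data = [4, 7, 6]
`modify(data)` → data = [4, 7, 6, 624]
`print(data)` → prints [4, 7, 6, 624]

Answer: [4, 7, 6, 624]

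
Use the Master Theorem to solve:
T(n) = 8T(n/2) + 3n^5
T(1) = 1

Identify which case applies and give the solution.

a=8, b=2, f(n)=3n^5. log_2(8) = 3. Since c=5 > 3 and the regularity condition holds (8(n/2)^5 = (8/2^5)n^5 with 8/2^5 < 1), Case 3 applies: T(n) = Θ(f(n)) = O(n^5).

Answer: O(n^5) - Case 3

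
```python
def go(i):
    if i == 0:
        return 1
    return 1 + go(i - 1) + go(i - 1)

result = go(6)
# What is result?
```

go(i) = 1 + 2·go(i-1), go(0)=1. Closed form: (1+1)·2^6 - 1 = 127.

Answer: 127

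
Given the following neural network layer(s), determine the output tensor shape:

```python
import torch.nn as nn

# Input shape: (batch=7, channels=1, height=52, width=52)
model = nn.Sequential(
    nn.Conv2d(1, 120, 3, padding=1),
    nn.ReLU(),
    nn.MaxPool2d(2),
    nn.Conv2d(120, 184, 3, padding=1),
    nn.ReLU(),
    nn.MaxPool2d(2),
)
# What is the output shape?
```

Input: (7, 1, 52, 52) -> after first Conv2d: (7, 120, 52, 52) -> after first MaxPool2d: (7, 120, 26, 26) -> after second Conv2d: (7, 184, 26, 26) -> Output: (7, 184, 13, 13)

Answer: (7, 184, 13, 13)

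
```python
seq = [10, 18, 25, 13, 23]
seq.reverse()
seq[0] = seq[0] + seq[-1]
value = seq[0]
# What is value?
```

Trace:
`seq = [10, 18, 25, 13, 23]` → seq = [10, 18, 25, 13, 23]
`seq.reverse()` → seq = [23, 13, 25, 18, 10]
`seq[0] = seq[0] + seq[-1]` → seq = [33, 13, 25, 18, 10]
`value = seq[0]` → value = 33
So value = 33

Answer: 33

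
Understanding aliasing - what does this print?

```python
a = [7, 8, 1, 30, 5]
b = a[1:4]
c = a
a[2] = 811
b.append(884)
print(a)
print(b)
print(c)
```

Key concept: slice vs alias.
Step by step:
`a = [7, 8, 1, 30, 5]` → a = [7, 8, 1, 30, 5]
`b = a[1:4]` → b = [8, 1, 30]
`c = a` → c = [7, 8, 1, 30, 5] (same object as a)
`a[2] = 811` → a = [7, 8, 811, 30, 5] (same object as c); c = [7, 8, 811, 30, 5] (same object as a)
`b.append(884)` → b = [8, 1, 30, 884]
`print(a)` → prints [7, 8, 811, 30, 5]
`print(b)` → prints [8, 1, 30, 884]
`print(c)` → prints [7, 8, 811, 30, 5]

Answer:
[7, 8, 811, 30, 5]
[8, 1, 30, 884]
[7, 8, 811, 30, 5]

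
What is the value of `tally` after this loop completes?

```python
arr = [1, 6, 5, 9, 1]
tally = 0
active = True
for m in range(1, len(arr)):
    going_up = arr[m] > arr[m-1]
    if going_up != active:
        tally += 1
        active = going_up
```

Count direction changes in [1, 6, 5, 9, 1]
`tally` takes the values: 0 → 1 → 2 → 3

Answer: 3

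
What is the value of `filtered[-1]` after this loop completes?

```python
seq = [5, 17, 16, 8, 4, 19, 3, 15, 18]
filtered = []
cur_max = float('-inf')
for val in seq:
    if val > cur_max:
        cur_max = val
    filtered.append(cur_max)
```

Running max ends at 19
`filtered` takes the values: [] → [5] → [5, 17] → [5, 17, 17] → [5, 17, 17, 17] → [5, 17, 17, 17, 17] → [5, 17, 17, 17, 17, 19] → [5, 17, 17, 17, 17, 19, 19] → [5, 17, 17, 17, 17, 19, 19, 19] → [5, 17, 17, 17, 17, 19, 19, 19, 19]
So `filtered[-1]` = 19

Answer: 19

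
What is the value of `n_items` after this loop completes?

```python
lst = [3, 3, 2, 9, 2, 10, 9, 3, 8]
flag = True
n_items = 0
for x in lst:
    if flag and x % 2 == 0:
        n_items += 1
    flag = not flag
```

Count even values at even positions
`n_items` takes the values: 0 → 1 → 2 → 3

Answer: 3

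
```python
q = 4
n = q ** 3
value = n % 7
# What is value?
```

Trace:
`q = 4` → q = 4
`n = q ** 3` → n = 64
`value = n % 7` → value = 1
So value = 1

Answer: 1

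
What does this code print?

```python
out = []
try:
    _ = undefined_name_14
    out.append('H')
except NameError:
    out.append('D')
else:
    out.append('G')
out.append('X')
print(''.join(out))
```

Execution trace: 'D' (except NameError) → 'X' (after the try/except). Output: DX

Answer: DX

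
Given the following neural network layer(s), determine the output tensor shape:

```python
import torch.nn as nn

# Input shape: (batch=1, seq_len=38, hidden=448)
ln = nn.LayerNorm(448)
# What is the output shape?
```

Input: (1, 38, 448) -> Output: (1, 38, 448)

Answer: (1, 38, 448)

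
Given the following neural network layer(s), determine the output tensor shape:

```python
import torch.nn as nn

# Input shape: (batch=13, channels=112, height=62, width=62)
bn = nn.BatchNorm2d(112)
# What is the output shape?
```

Input: (13, 112, 62, 62) -> Output: (13, 112, 62, 62)

Answer: (13, 112, 62, 62)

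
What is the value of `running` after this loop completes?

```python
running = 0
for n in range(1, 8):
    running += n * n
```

Sum of squares 1² to 7² = 140
`running` takes the values: 0 → 1 → 5 → 14 → 30 → 55 → 91 → 140

Answer: 140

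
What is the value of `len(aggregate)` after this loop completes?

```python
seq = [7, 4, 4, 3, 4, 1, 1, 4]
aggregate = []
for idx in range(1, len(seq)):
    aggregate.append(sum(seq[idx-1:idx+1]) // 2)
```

Number of 2-element averages
`aggregate` takes the values: [] → [5] → [5, 4] → [5, 4, 3] → [5, 4, 3, 3] → [5, 4, 3, 3, 2] → [5, 4, 3, 3, 2, 1] → [5, 4, 3, 3, 2, 1, 2]
So `len(aggregate)` = 7

Answer: 7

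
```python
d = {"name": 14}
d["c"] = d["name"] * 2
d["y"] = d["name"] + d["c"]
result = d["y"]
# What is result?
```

Trace:
`d = {"name": 14}` → d = {'name': 14}
`d["c"] = d["name"] * 2` → d = {'name': 14, 'c': 28}
`d["y"] = d["name"] + d["c"]` → d = {'name': 14, 'c': 28, 'y': 42}
`result = d["y"]` → result = 42
So result = 42

Answer: 42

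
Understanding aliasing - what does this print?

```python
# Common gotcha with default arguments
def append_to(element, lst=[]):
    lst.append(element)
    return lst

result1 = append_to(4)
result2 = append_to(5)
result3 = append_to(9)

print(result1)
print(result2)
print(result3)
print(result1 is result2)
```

Key concept: mutable default argument gotcha.
Step by step:
`result1 = append_to(4)` → result1 = [4]
`result2 = append_to(5)` → result1 = [4, 5] (same object as result2); result2 = [4, 5] (same object as result1)
`result3 = append_to(9)` → result1 = [4, 5, 9] (same object as result2, result3); result2 = [4, 5, 9] (same object as result1, result3); result3 = [4, 5, 9] (same object as result1, result2)
`print(result1)` → prints [4, 5, 9]
`print(result2)` → prints [4, 5, 9]
`print(result3)` → prints [4, 5, 9]
`print(result1 is result2)` → prints True

Answer:
[4, 5, 9]
[4, 5, 9]
[4, 5, 9]
True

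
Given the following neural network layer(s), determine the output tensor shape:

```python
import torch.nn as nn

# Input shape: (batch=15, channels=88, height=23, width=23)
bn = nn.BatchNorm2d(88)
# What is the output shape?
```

Input: (15, 88, 23, 23) -> Output: (15, 88, 23, 23)

Answer: (15, 88, 23, 23)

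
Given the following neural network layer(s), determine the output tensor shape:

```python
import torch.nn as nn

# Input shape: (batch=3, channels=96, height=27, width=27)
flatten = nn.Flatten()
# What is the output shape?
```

Input: (3, 96, 27, 27) -> Output: (3, 69984)

Answer: (3, 69984)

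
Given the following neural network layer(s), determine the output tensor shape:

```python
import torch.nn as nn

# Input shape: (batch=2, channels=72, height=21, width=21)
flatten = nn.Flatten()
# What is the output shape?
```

Input: (2, 72, 21, 21) -> Output: (2, 31752)

Answer: (2, 31752)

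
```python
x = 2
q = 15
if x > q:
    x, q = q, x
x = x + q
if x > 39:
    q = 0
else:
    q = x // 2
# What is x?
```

Trace:
`x = 2` → x = 2
`q = 15` → q = 15
`if x > q: ...` → x > q is False → no variable changes
`x = x + q` → x = 17
`if x > 39: ...` → x > 39 is False, take else branch → q = 8
So x = 17

Answer: 17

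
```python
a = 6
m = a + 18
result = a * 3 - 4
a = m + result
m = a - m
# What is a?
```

Trace:
`a = 6` → a = 6
`m = a + 18` → m = 24
`result = a * 3 - 4` → result = 14
`a = m + result` → a = 38
`m = a - m` → m = 14
So a = 38

Answer: 38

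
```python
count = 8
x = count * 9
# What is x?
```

Trace:
`count = 8` → count = 8
`x = count * 9` → x = 72
So x = 72

Answer: 72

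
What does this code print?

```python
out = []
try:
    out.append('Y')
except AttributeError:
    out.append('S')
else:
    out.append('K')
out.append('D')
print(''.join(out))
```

Execution trace: 'Y' (try body, no exception) → 'K' (else) → 'D' (after the try/except). Output: YKD

Answer: YKD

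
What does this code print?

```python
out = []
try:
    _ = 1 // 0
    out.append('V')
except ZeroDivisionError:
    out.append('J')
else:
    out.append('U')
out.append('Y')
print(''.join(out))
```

Execution trace: 'J' (except ZeroDivisionError) → 'Y' (after the try/except). Output: JY

Answer: JY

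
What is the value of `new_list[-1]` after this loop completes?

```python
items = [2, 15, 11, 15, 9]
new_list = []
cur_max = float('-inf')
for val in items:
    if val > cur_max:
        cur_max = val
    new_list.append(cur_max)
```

Running max ends at 15
`new_list` takes the values: [] → [2] → [2, 15] → [2, 15, 15] → [2, 15, 15, 15] → [2, 15, 15, 15, 15]
So `new_list[-1]` = 15

Answer: 15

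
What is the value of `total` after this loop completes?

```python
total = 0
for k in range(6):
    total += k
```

Sum of 0 to 5 = 15
`total` takes the values: 0 → 1 → 3 → 6 → 10 → 15

Answer: 15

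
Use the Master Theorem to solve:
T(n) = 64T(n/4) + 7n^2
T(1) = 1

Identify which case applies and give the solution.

a=64, b=4, f(n)=7n^2. log_4(64) = 3. Since c=2 < 3, Case 1 applies: T(n) = Θ(n^log_b(a)) = O(n^3).

Answer: O(n^3) - Case 1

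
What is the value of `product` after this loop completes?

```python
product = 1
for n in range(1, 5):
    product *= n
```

4! = 24
`product` takes the values: 1 → 2 → 6 → 24

Answer: 24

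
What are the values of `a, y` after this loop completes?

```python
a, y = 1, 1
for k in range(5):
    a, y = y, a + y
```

Fibonacci: after 5 iterations
`a, y` takes the values: (1, 1) → (1, 2) → (2, 3) → (3, 5) → (5, 8) → (8, 13)

Answer: 8, 13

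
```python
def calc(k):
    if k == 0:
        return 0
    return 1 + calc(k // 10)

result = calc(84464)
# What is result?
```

Count of digits of 84464: 5

Answer: 5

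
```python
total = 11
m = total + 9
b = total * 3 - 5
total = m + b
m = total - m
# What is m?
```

Trace:
`total = 11` → total = 11
`m = total + 9` → m = 20
`b = total * 3 - 5` → b = 28
`total = m + b` → total = 48
`m = total - m` → m = 28
So m = 28

Answer: 28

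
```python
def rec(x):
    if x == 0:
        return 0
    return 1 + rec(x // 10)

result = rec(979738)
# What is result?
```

Count of digits of 979738: 6

Answer: 6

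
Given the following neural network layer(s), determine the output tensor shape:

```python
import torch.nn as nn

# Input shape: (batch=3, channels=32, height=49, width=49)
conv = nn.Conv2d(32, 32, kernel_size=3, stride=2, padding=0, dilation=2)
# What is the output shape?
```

Input: (3, 32, 49, 49) -> Output: (3, 32, 23, 23)

Answer: (3, 32, 23, 23)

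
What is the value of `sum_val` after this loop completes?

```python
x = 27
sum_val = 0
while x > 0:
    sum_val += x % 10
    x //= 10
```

Sum digits of 27
`sum_val` takes the values: 0 → 7 → 9

Answer: 9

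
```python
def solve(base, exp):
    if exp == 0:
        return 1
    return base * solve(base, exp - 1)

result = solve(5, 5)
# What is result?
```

solve(5, 5) = 5 * 5 * 5 * 5 * 5 = 3125

Answer: 3125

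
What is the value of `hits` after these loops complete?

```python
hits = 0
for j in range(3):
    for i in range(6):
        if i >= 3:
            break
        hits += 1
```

Inner breaks at 3, outer runs 3 times
`hits` takes the values: 0 → 1 → 2 → 3 → 4 → 5 → 6 → 7 → 8 → 9

Answer: 9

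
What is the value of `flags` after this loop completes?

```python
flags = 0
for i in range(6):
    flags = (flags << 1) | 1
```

Build 6 consecutive 1-bits: 0b111111
`flags` takes the values: 0 → 1 → 3 → 7 → 15 → 31 → 63

Answer: 63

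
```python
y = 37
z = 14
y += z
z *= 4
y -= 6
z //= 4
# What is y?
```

Trace:
`y = 37` → y = 37
`z = 14` → z = 14
`y += z` → y = 51
`z *= 4` → z = 56
`y -= 6` → y = 45
`z //= 4` → z = 14
So y = 45

Answer: 45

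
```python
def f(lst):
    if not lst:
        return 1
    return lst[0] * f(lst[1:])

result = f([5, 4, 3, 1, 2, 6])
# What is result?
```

Product over [5, 4, 3, 1, 2, 6] = 5 * 4 * 3 * 1 * 2 * 6 = 720

Answer: 720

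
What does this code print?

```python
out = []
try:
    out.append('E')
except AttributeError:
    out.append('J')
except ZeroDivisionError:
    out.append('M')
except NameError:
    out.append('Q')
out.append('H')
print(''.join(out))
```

Execution trace: 'E' (try body, no exception) → 'H' (after the try/except). Output: EH

Answer: EH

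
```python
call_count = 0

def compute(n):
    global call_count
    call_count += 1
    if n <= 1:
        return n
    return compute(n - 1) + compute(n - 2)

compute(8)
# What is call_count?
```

Calls(n) = 1 + Calls(n-1) + Calls(n-2); Calls(0)=Calls(1)=1. For n=8 this gives 67.

Answer: 67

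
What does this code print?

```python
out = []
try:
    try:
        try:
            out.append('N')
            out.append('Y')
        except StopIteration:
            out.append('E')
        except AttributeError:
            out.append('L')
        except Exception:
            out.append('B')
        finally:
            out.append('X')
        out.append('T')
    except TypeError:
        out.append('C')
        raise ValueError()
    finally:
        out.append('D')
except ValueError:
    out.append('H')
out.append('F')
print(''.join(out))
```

Execution trace: 'N' (inner try body) → 'Y' (inner try body, no exception) → 'X' (inner finally) → 'T' (try body, no exception) → 'D' (finally) → 'F' (after the try/except). Output: NYXTDF

Answer: NYXTDF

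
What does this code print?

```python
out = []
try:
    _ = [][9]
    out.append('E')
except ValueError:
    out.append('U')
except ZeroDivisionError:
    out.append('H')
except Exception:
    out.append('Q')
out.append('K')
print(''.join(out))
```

Execution trace: 'Q' (except Exception) → 'K' (after the try/except). Output: QK

Answer: QK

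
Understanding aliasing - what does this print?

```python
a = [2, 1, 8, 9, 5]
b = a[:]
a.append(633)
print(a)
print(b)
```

Key concept: slice [:] creates copy.
Step by step:
`a = [2, 1, 8, 9, 5]` → a = [2, 1, 8, 9, 5]
`b = a[:]` → b = [2, 1, 8, 9, 5]
`a.append(633)` → a = [2, 1, 8, 9, 5, 633]
`print(a)` → prints [2, 1, 8, 9, 5, 633]
`print(b)` → prints [2, 1, 8, 9, 5]

Answer:
[2, 1, 8, 9, 5, 633]
[2, 1, 8, 9, 5]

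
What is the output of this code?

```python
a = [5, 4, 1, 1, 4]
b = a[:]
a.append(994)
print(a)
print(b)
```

Key concept: slice [:] creates copy.
Step by step:
`a = [5, 4, 1, 1, 4]` → a = [5, 4, 1, 1, 4]
`b = a[:]` → b = [5, 4, 1, 1, 4]
`a.append(994)` → a = [5, 4, 1, 1, 4, 994]
`print(a)` → prints [5, 4, 1, 1, 4, 994]
`print(b)` → prints [5, 4, 1, 1, 4]

Answer:
[5, 4, 1, 1, 4, 994]
[5, 4, 1, 1, 4]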